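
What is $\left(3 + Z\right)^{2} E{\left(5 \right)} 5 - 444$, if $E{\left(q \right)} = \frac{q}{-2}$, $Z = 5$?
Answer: $-1244$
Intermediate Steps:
$E{\left(q \right)} = - \frac{q}{2}$ ($E{\left(q \right)} = q \left(- \frac{1}{2}\right) = - \frac{q}{2}$)
$\left(3 + Z\right)^{2} E{\left(5 \right)} 5 - 444 = \left(3 + 5\right)^{2} \left(\left(- \frac{1}{2}\right) 5\right) 5 - 444 = 8^{2} \left(- \frac{5}{2}\right) 5 - 444 = 64 \left(- \frac{5}{2}\right) 5 - 444 = \left(-160\right) 5 - 444 = -800 - 444 = -1244$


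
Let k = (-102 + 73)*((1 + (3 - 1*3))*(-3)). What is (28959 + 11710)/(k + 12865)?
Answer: 40669/12952 ≈ 3.1400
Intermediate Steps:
k = 87 (k = -29*(1 + (3 - 3))*(-3) = -29*(1 + 0)*(-3) = -29*(-3) = 87)
(28959 + 11710)/(k + 12865) = (28959 + 11710)/(87 + 12865) = 40669/12952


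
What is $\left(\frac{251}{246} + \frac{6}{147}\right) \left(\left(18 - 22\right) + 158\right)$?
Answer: $\frac{140701}{861} \approx 163.42$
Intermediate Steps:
$\left(\frac{251}{246} + \frac{6}{147}\right) \left(\left(18 - 22\right) + 158\right) = \left(251 \cdot \frac{1}{246} + 6 \cdot \frac{1}{147}\right) \left(-4 + 158\right) = \left(\frac{251}{246} + \frac{2}{49}\right) 154 = \frac{12791}{12054} \cdot 154 = \frac{140701}{861}$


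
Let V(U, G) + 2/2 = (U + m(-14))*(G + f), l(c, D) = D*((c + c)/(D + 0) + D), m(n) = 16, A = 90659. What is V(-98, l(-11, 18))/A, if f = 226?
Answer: -43297/90659 ≈ -0.47758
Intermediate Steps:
l(c, D) = D*(D + 2*c/D) (l(c, D) = D*((2*c)/D + D) = D*(2*c/D + D) = D*(D + 2*c/D))
V(U, G) = -1 + (16 + U)*(226 + G) (V(U, G) = -1 + (U + 16)*(G + 226) = -1 + (16 + U)*(226 + G))
V(-98, l(-11, 18))/A = (3615 + 16*(18² + 2*(-11)) + 226*(-98) + (18² + 2*(-11))*(-98))/90659 = (3615 + 16*(324 - 22) - 22148 + (324 - 22)*(-98))*(1/90659) = (3615 + 16*302 - 22148 + 302*(-98))*(1/90659) = (3615 + 4832 - 22148 - 29596)*(1/90659) = -43297*1/90659 = -43297/90659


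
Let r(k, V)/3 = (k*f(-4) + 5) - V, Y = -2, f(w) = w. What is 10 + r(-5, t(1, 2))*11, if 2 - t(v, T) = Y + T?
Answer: 769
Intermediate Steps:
t(v, T) = 4 - T (t(v, T) = 2 - (-2 + T) = 2 + (2 - T) = 4 - T)
r(k, V) = 15 - 12*k - 3*V (r(k, V) = 3*((k*(-4) + 5) - V) = 3*((-4*k + 5) - V) = 3*((5 - 4*k) - V) = 3*(5 - V - 4*k) = 15 - 12*k - 3*V)
10 + r(-5, t(1, 2))*11 = 10 + (15 - 12*(-5) - 3*(4 - 1*2))*11 = 10 + (15 + 60 - 3*(4 - 2))*11 = 10 + (15 + 60 - 3*2)*11 = 10 + (15 + 60 - 6)*11 = 10 + 69*11 = 10 + 759 = 769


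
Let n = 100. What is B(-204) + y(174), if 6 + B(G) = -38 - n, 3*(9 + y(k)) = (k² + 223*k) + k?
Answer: 22931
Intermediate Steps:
y(k) = -9 + k²/3 + 224*k/3 (y(k) = -9 + ((k² + 223*k) + k)/3 = -9 + (k² + 224*k)/3 = -9 + (k²/3 + 224*k/3) = -9 + k²/3 + 224*k/3)
B(G) = -144 (B(G) = -6 + (-38 - 1*100) = -6 + (-38 - 100) = -6 - 138 = -144)
B(-204) + y(174) = -144 + (-9 + (⅓)*174² + (224/3)*174) = -144 + (-9 + (⅓)*30276 + 12992) = -144 + (-9 + 10092 + 12992) = -144 + 23075 = 22931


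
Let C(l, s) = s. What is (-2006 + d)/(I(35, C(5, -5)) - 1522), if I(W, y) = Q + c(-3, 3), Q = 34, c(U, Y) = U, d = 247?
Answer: 1759/1491 ≈ 1.1797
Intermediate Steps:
I(W, y) = 31 (I(W, y) = 34 - 3 = 31)
(-2006 + d)/(I(35, C(5, -5)) - 1522) = (-2006 + 247)/(31 - 1522) = -1759/(-1491) = -1759*(-1/1491) = 1759/1491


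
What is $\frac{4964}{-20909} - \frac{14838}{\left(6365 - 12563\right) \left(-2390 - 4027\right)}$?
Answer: $- \frac{32956877561}{138600763749} \approx -0.23778$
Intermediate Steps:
$\frac{4964}{-20909} - \frac{14838}{\left(6365 - 12563\right) \left(-2390 - 4027\right)} = 4964 \left(- \frac{1}{20909}\right) - \frac{14838}{\left(-6198\right) \left(-6417\right)} = - \frac{4964}{20909} - \frac{14838}{39772566} = - \frac{4964}{20909} - \frac{2473}{6628761} = - \frac{32956877561}{138600763749}$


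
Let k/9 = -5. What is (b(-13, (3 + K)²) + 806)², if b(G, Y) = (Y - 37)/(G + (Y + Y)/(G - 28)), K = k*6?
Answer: 12639635606185956/20480758321 ≈ 6.1715e+5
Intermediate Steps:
k = -45 (k = 9*(-5) = -45)
K = -270 (K = -45*6 = -270)
b(G, Y) = (-37 + Y)/(G + 2*Y/(-28 + G)) (b(G, Y) = (-37 + Y)/(G + (2*Y)/(-28 + G)) = (-37 + Y)/(G + 2*Y/(-28 + G)))
(b(-13, (3 + K)²) + 806)² = ((1036 - 37*(-13) - 28*(3 - 270)² - 13*(3 - 270)²)/((-13)² - 28*(-13) + 2*(3 - 270)²) + 806)² = ((1036 + 481 - 28*(-267)² - 13*(-267)²)/(169 + 364 + 2*(-267)²) + 806)² = ((1036 + 481 - 28*71289 - 13*71289)/(169 + 364 + 2*71289) + 806)² = ((1036 + 481 - 1996092 - 926757)/(169 + 364 + 142578) + 806)² = (-2921332/143111 + 806)² = (112426134/143111)² = 12639635606185956/20480758321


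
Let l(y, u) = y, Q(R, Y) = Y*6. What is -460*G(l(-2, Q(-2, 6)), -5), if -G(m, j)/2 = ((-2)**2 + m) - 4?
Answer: -1840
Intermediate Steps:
Q(R, Y) = 6*Y
G(m, j) = -2*m (G(m, j) = -2*(((-2)**2 + m) - 4) = -2*((4 + m) - 4) = -2*m)
-460*G(l(-2, Q(-2, 6)), -5) = -(-920)*(-2) = -460*4 = -1840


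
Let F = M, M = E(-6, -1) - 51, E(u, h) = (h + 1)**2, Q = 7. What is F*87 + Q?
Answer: -4430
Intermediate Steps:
E(u, h) = (1 + h)**2
M = -51 (M = (1 - 1)**2 - 51 = 0**2 - 51 = 0 - 51 = -51)
F = -51
F*87 + Q = -51*87 + 7 = -4437 + 7 = -4430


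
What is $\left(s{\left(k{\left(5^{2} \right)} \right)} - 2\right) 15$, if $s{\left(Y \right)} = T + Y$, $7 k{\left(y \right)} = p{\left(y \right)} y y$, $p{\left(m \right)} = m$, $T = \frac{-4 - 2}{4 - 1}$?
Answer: $\frac{233955}{7} \approx 33422.0$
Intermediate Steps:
$T = -2$ ($T = - \frac{6}{3} = \left(-6\right) \frac{1}{3} = -2$)
$k{\left(y \right)} = \frac{y^{3}}{7}$ ($k{\left(y \right)} = \frac{y y y}{7} = \frac{y^{2} y}{7} = \frac{y^{3}}{7}$)
$s{\left(Y \right)} = -2 + Y$
$\left(s{\left(k{\left(5^{2} \right)} \right)} - 2\right) 15 = \left(\left(-2 + \frac{\left(5^{2}\right)^{3}}{7}\right) - 2\right) 15 = \left(\left(-2 + \frac{25^{3}}{7}\right) - 2\right) 15 = \left(\left(-2 + \frac{1}{7} \cdot 15625\right) - 2\right) 15 = \left(\left(-2 + \frac{15625}{7}\right) - 2\right) 15 = \left(\frac{15611}{7} - 2\right) 15 = \frac{15597}{7} \cdot 15 = \frac{233955}{7}$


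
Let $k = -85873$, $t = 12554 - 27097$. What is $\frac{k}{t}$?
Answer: $\frac{85873}{14543} \approx 5.9048$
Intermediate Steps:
$t = -14543$ ($t = 12554 - 27097 = -14543$)
$\frac{k}{t} = - \frac{85873}{-14543} = \left(-85873\right) \left(- \frac{1}{14543}\right) = \frac{85873}{14543}$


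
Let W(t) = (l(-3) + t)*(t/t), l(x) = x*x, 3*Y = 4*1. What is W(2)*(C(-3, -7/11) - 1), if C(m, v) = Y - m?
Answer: 110/3 ≈ 36.667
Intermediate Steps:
Y = 4/3 (Y = (4*1)/3 = (⅓)*4 = 4/3 ≈ 1.3333)
l(x) = x²
W(t) = 9 + t (W(t) = ((-3)² + t)*(t/t) = (9 + t)*1 = 9 + t)
C(m, v) = 4/3 - m
W(2)*(C(-3, -7/11) - 1) = (9 + 2)*((4/3 - 1*(-3)) - 1) = 11*((4/3 + 3) - 1) = 11*(13/3 - 1) = 11*(10/3) = 110/3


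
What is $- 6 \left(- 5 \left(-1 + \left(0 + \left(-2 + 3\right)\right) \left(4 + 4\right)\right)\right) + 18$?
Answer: $228$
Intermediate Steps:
$- 6 \left(- 5 \left(-1 + \left(0 + \left(-2 + 3\right)\right) \left(4 + 4\right)\right)\right) + 18 = - 6 \left(- 5 \left(-1 + \left(0 + 1\right) 8\right)\right) + 18 = - 6 \left(- 5 \left(-1 + 1 \cdot 8\right)\right) + 18 = - 6 \left(- 5 \left(-1 + 8\right)\right) + 18 = - 6 \left(\left(-5\right) 7\right) + 18 = \left(-6\right) \left(-35\right) + 18 = 210 + 18 = 228$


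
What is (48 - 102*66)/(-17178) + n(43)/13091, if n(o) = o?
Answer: 14706483/37479533 ≈ 0.39239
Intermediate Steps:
(48 - 102*66)/(-17178) + n(43)/13091 = (48 - 102*66)/(-17178) + 43/13091 = (48 - 6732)*(-1/17178) + 43*(1/13091) = -6684*(-1/17178) + 43/13091 = 1114/2863 + 43/13091 = 14706483/37479533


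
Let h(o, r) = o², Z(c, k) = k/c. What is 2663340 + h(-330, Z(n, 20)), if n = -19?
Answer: 2772240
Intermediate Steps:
2663340 + h(-330, Z(n, 20)) = 2663340 + (-330)² = 2663340 + 108900 = 2772240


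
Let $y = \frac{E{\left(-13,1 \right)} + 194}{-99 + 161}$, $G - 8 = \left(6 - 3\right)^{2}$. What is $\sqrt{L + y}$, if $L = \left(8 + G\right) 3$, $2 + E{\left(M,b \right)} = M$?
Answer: $\frac{\sqrt{299398}}{62} \approx 8.8254$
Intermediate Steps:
$E{\left(M,b \right)} = -2 + M$
$G = 17$ ($G = 8 + \left(6 - 3\right)^{2} = 8 + 3^{2} = 8 + 9 = 17$)
$y = \frac{179}{62}$ ($y = \frac{\left(-2 - 13\right) + 194}{-99 + 161} = \frac{-15 + 194}{62} = 179 \cdot \frac{1}{62} = \frac{179}{62} \approx 2.8871$)
$L = 75$ ($L = \left(8 + 17\right) 3 = 25 \cdot 3 = 75$)
$\sqrt{L + y} = \sqrt{75 + \frac{179}{62}} = \sqrt{\frac{4829}{62}} = \frac{\sqrt{299398}}{62}$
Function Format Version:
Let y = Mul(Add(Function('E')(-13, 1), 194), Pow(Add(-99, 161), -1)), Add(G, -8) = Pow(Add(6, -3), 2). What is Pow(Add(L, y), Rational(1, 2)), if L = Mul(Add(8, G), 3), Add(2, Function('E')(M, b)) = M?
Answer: Mul(Rational(1, 62), Pow(299398, Rational(1, 2))) ≈ 8.8254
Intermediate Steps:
Function('E')(M, b) = Add(-2, M)
G = 17 (G = Add(8, Pow(Add(6, -3), 2)) = Add(8, Pow(3, 2)) = Add(8, 9) = 17)
y = Rational(179, 62) (y = Mul(Add(Add(-2, -13), 194), Pow(Add(-99, 161), -1)) = Mul(Add(-15, 194), Pow(62, -1)) = Mul(179, Rational(1, 62)) = Rational(179, 62) ≈ 2.8871)
L = 75 (L = Mul(Add(8, 17), 3) = Mul(25, 3) = 75)
Pow(Add(L, y), Rational(1, 2)) = Pow(Add(75, Rational(179, 62)), Rational(1, 2)) = Pow(Rational(4829, 62), Rational(1, 2)) = Mul(Rational(1, 62), Pow(299398, Rational(1, 2)))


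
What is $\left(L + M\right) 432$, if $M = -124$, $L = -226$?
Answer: $-151200$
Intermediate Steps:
$\left(L + M\right) 432 = \left(-226 - 124\right) 432 = \left(-350\right) 432 = -151200$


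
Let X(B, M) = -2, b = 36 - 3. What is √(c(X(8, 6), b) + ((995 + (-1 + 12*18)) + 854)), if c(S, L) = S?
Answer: √2062 ≈ 45.409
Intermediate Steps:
b = 33
√(c(X(8, 6), b) + ((995 + (-1 + 12*18)) + 854)) = √(-2 + ((995 + (-1 + 12*18)) + 854)) = √(-2 + ((995 + (-1 + 216)) + 854)) = √(-2 + ((995 + 215) + 854)) = √(-2 + (1210 + 854)) = √(-2 + 2064) = √2062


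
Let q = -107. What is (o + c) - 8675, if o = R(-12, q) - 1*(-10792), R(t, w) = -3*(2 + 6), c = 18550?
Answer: 20643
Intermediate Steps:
R(t, w) = -24 (R(t, w) = -3*8 = -24)
o = 10768 (o = -24 - 1*(-10792) = -24 + 10792 = 10768)
(o + c) - 8675 = (10768 + 18550) - 8675 = 29318 - 8675 = 20643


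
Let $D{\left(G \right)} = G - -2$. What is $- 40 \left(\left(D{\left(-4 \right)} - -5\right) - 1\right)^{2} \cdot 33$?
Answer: $-5280$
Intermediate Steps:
$D{\left(G \right)} = 2 + G$ ($D{\left(G \right)} = G + 2 = 2 + G$)
$- 40 \left(\left(D{\left(-4 \right)} - -5\right) - 1\right)^{2} \cdot 33 = - 40 \left(\left(\left(2 - 4\right) - -5\right) - 1\right)^{2} \cdot 33 = - 40 \left(\left(-2 + 5\right) - 1\right)^{2} \cdot 33 = - 40 \left(3 - 1\right)^{2} \cdot 33 = - 40 \cdot 2^{2} \cdot 33 = \left(-40\right) 4 \cdot 33 = \left(-160\right) 33 = -5280$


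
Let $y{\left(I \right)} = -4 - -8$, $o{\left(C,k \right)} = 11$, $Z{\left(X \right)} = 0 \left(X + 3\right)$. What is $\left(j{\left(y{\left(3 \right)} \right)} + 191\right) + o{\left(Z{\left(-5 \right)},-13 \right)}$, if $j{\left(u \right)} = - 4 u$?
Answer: $186$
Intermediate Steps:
$Z{\left(X \right)} = 0$ ($Z{\left(X \right)} = 0 \left(3 + X\right) = 0$)
$y{\left(I \right)} = 4$ ($y{\left(I \right)} = -4 + 8 = 4$)
$\left(j{\left(y{\left(3 \right)} \right)} + 191\right) + o{\left(Z{\left(-5 \right)},-13 \right)} = \left(\left(-4\right) 4 + 191\right) + 11 = \left(-16 + 191\right) + 11 = 175 + 11 = 186$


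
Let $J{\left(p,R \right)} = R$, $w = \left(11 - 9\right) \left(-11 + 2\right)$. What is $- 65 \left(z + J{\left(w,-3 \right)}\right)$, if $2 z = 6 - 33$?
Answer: $\frac{2145}{2} \approx 1072.5$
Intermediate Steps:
$z = - \frac{27}{2}$ ($z = \frac{6 - 33}{2} = \frac{1}{2} \left(-27\right) = - \frac{27}{2} \approx -13.5$)
$w = -18$ ($w = 2 \left(-9\right) = -18$)
$- 65 \left(z + J{\left(w,-3 \right)}\right) = - 65 \left(- \frac{27}{2} - 3\right) = \left(-65\right) \left(- \frac{33}{2}\right) = \frac{2145}{2}$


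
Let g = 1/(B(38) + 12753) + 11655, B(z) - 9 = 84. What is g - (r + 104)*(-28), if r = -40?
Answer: 172740163/12846 ≈ 13447.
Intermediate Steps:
B(z) = 93 (B(z) = 9 + 84 = 93)
g = 149720131/12846 (g = 1/(93 + 12753) + 11655 = 1/12846 + 11655 = 149720131/12846 ≈ 11655.)
g - (r + 104)*(-28) = 149720131/12846 - (-40 + 104)*(-28) = 149720131/12846 - 64*(-28) = 149720131/12846 - 1*(-1792) = 149720131/12846 + 1792 = 172740163/12846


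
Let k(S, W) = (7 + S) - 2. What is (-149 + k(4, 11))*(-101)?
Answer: 14140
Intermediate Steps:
k(S, W) = 5 + S
(-149 + k(4, 11))*(-101) = (-149 + (5 + 4))*(-101) = (-149 + 9)*(-101) = -140*(-101) = 14140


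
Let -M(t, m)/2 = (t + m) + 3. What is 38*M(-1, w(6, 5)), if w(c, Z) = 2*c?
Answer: -1064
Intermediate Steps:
M(t, m) = -6 - 2*m - 2*t (M(t, m) = -2*((t + m) + 3) = -2*((m + t) + 3) = -2*(3 + m + t) = -6 - 2*m - 2*t)
38*M(-1, w(6, 5)) = 38*(-6 - 4*6 - 2*(-1)) = 38*(-6 - 2*12 + 2) = 38*(-6 - 24 + 2) = 38*(-28) = -1064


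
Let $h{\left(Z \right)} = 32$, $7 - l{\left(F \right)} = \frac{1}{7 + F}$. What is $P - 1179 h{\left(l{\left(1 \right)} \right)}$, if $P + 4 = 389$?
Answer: $-37343$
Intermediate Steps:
$l{\left(F \right)} = 7 - \frac{1}{7 + F}$
$P = 385$ ($P = -4 + 389 = 385$)
$P - 1179 h{\left(l{\left(1 \right)} \right)} = 385 - 37728 = -37343$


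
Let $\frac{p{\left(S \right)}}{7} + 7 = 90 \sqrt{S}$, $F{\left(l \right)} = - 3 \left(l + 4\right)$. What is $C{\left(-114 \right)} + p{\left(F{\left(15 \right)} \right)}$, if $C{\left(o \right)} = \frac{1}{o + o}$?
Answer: $- \frac{11173}{228} + 630 i \sqrt{57} \approx -49.004 + 4756.4 i$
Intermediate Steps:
$F{\left(l \right)} = -12 - 3 l$ ($F{\left(l \right)} = - 3 \left(4 + l\right) = -12 - 3 l$)
$p{\left(S \right)} = -49 + 630 \sqrt{S}$ ($p{\left(S \right)} = -49 + 7 \cdot 90 \sqrt{S} = -49 + 630 \sqrt{S}$)
$C{\left(o \right)} = \frac{1}{2 o}$
$C{\left(-114 \right)} + p{\left(F{\left(15 \right)} \right)} = \frac{1}{2 \left(-114\right)} - \left(49 - 630 \sqrt{-12 - 45}\right) = \frac{1}{2} \left(- \frac{1}{114}\right) - \left(49 - 630 \sqrt{-12 - 45}\right) = - \frac{1}{228} - \left(49 - 630 \sqrt{-57}\right) = - \frac{1}{228} - \left(49 - 630 i \sqrt{57}\right) = - \frac{11173}{228} + 630 i \sqrt{57}$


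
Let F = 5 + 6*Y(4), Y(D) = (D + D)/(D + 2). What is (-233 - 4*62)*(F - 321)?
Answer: 148148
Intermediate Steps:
Y(D) = 2*D/(2 + D) (Y(D) = (2*D)/(2 + D) = 2*D/(2 + D))
F = 13 (F = 5 + 6*(2*4/(2 + 4)) = 5 + 6*(2*4/6) = 5 + 6*(2*4*(⅙)) = 5 + 6*(4/3) = 5 + 8 = 13)
(-233 - 4*62)*(F - 321) = (-233 - 4*62)*(13 - 321) = (-233 - 248)*(-308) = -481*(-308) = 148148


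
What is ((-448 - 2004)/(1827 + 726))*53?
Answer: -129956/2553 ≈ -50.903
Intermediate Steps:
((-448 - 2004)/(1827 + 726))*53 = -2452/2553*53 = -129956/2553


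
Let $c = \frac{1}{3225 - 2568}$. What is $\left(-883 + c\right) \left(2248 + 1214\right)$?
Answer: $- \frac{669470020}{219} \approx -3.0569 \cdot 10^{6}$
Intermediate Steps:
$c = \frac{1}{657} \approx 0.0015221$
$\left(-883 + c\right) \left(2248 + 1214\right) = \left(-883 + \frac{1}{657}\right) \left(2248 + 1214\right) = \left(- \frac{580130}{657}\right) 3462 = - \frac{669470020}{219}$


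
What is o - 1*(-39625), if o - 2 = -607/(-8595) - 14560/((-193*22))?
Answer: 723145060256/18247185 ≈ 39631.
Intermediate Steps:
o = 100354631/18247185 (o = 2 + (-607/(-8595) - 14560/((-193*22))) = 2 + (-607*(-1/8595) - 14560/(-4246)) = 2 + (607/8595 - 14560*(-1/4246)) = 2 + (607/8595 + 7280/2123) = 2 + 63860261/18247185 = 100354631/18247185 ≈ 5.4997)
o - 1*(-39625) = 100354631/18247185 - 1*(-39625) = 100354631/18247185 + 39625 = 723145060256/18247185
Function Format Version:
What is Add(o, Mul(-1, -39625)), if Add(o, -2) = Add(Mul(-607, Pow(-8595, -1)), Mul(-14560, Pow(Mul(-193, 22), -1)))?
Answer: Rational(723145060256, 18247185) ≈ 39631.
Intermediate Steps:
o = Rational(100354631, 18247185) (o = Add(2, Add(Mul(-607, Pow(-8595, -1)), Mul(-14560, Pow(Mul(-193, 22), -1)))) = Add(2, Add(Mul(-607, Rational(-1, 8595)), Mul(-14560, Pow(-4246, -1)))) = Add(2, Add(Rational(607, 8595), Mul(-14560, Rational(-1, 4246)))) = Add(2, Add(Rational(607, 8595), Rational(7280, 2123))) = Add(2, Rational(63860261, 18247185)) = Rational(100354631, 18247185) ≈ 5.4997)
Add(o, Mul(-1, -39625)) = Add(Rational(100354631, 18247185), Mul(-1, -39625)) = Add(Rational(100354631, 18247185), 39625) = Rational(723145060256, 18247185)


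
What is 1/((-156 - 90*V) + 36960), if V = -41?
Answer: 1/40494 ≈ 2.4695e-5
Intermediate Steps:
1/((-156 - 90*V) + 36960) = 1/((-156 - 90*(-41)) + 36960) = 1/((-156 + 3690) + 36960) = 1/(3534 + 36960) = 1/40494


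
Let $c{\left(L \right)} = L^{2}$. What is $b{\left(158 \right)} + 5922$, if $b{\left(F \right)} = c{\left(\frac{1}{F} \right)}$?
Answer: $\frac{147836809}{24964} \approx 5922.0$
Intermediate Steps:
$b{\left(F \right)} = \frac{1}{F^{2}}$ ($b{\left(F \right)} = \left(\frac{1}{F}\right)^{2} = \frac{1}{F^{2}}$)
$b{\left(158 \right)} + 5922 = \frac{1}{24964} + 5922 = \frac{147836809}{24964}$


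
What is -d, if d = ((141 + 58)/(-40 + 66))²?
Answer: -39601/676 ≈ -58.581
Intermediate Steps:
d = 39601/676 (d = (199/26)² = 39601/676 ≈ 58.581)
-d = -1*39601/676 = -39601/676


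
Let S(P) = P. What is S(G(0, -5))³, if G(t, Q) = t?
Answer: 0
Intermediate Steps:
S(G(0, -5))³ = 0³ = 0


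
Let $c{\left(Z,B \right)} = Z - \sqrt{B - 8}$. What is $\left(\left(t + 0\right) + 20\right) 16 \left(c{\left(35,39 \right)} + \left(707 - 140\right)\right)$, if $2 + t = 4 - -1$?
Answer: $221536 - 368 \sqrt{31} \approx 2.1949 \cdot 10^{5}$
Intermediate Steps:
$c{\left(Z,B \right)} = Z - \sqrt{-8 + B}$
$t = 3$ ($t = -2 + \left(4 - -1\right) = -2 + \left(4 + 1\right) = -2 + 5 = 3$)
$\left(\left(t + 0\right) + 20\right) 16 \left(c{\left(35,39 \right)} + \left(707 - 140\right)\right) = \left(\left(3 + 0\right) + 20\right) 16 \left(\left(35 - \sqrt{-8 + 39}\right) + \left(707 - 140\right)\right) = \left(3 + 20\right) 16 \left(\left(35 - \sqrt{31}\right) + \left(707 - 140\right)\right) = 23 \cdot 16 \left(\left(35 - \sqrt{31}\right) + 567\right) = 368 \left(602 - \sqrt{31}\right) = 221536 - 368 \sqrt{31}$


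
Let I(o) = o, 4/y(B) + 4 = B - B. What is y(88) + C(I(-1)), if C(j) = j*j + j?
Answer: -1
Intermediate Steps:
y(B) = -1 (y(B) = 4/(-4 + (B - B)) = 4/(-4 + 0) = 4/(-4) = 4*(-¼) = -1)
C(j) = j + j² (C(j) = j² + j = j + j²)
y(88) + C(I(-1)) = -1 - (1 - 1) = -1 - 1*0 = -1 + 0 = -1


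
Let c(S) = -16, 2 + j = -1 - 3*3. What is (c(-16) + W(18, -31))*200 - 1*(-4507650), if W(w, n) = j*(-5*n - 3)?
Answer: 4139650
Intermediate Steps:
j = -12 (j = -2 + (-1 - 3*3) = -2 + (-1 - 9) = -2 - 10 = -12)
W(w, n) = 36 + 60*n (W(w, n) = -12*(-5*n - 3) = -12*(-3 - 5*n) = 36 + 60*n)
(c(-16) + W(18, -31))*200 - 1*(-4507650) = (-16 + (36 + 60*(-31)))*200 - 1*(-4507650) = (-16 + (36 - 1860))*200 + 4507650 = (-16 - 1824)*200 + 4507650 = -1840*200 + 4507650 = -368000 + 4507650 = 4139650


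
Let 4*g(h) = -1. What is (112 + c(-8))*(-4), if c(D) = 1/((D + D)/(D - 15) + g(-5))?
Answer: -18736/41 ≈ -456.98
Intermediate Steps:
g(h) = -¼ (g(h) = (¼)*(-1) = -¼)
c(D) = 1/(-¼ + 2*D/(-15 + D)) (c(D) = 1/((D + D)/(D - 15) - ¼) = 1/((2*D)/(-15 + D) - ¼) = 1/(2*D/(-15 + D) - ¼) = 1/(-¼ + 2*D/(-15 + D)))
(112 + c(-8))*(-4) = (112 + 4*(-15 - 8)/(15 + 7*(-8)))*(-4) = (112 + 4*(-23)/(15 - 56))*(-4) = (112 + 4*(-23)/(-41))*(-4) = (112 + 4*(-1/41)*(-23))*(-4) = (112 + 92/41)*(-4) = (4684/41)*(-4) = -18736/41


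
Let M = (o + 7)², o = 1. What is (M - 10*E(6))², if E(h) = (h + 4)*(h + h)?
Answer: 1290496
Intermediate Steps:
E(h) = 2*h*(4 + h) (E(h) = (4 + h)*(2*h) = 2*h*(4 + h))
M = 64 (M = (1 + 7)² = 8² = 64)
(M - 10*E(6))² = (64 - 20*6*(4 + 6))² = (64 - 20*6*10)² = (64 - 10*120)² = (64 - 1200)² = (-1136)² = 1290496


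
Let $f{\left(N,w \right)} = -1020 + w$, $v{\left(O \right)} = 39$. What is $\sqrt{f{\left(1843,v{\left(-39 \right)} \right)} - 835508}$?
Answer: $i \sqrt{836489} \approx 914.6 i$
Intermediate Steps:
$\sqrt{f{\left(1843,v{\left(-39 \right)} \right)} - 835508} = \sqrt{\left(-1020 + 39\right) - 835508} = \sqrt{-981 - 835508} = \sqrt{-836489} = i \sqrt{836489}$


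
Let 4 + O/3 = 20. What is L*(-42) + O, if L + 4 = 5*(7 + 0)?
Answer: -1254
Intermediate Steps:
O = 48 (O = -12 + 3*20 = -12 + 60 = 48)
L = 31 (L = -4 + 5*(7 + 0) = -4 + 5*7 = -4 + 35 = 31)
L*(-42) + O = 31*(-42) + 48 = -1302 + 48 = -1254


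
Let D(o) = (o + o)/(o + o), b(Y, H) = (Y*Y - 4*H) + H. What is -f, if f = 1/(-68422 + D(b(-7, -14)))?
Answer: 1/68421 ≈ 1.4615e-5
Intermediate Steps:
b(Y, H) = Y² - 3*H (b(Y, H) = (Y² - 4*H) + H = Y² - 3*H)
D(o) = 1 (D(o) = (2*o)/((2*o)) = (2*o)*(1/(2*o)) = 1)
f = -1/68421 (f = 1/(-68422 + 1) = 1/(-68421) = -1/68421 ≈ -1.4615e-5)
-f = -1*(-1/68421) = 1/68421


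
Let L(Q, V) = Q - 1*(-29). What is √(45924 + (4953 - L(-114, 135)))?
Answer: √50962 ≈ 225.75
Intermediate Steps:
L(Q, V) = 29 + Q (L(Q, V) = Q + 29 = 29 + Q)
√(45924 + (4953 - L(-114, 135))) = √(45924 + (4953 - (29 - 114))) = √(45924 + (4953 - 1*(-85))) = √(45924 + (4953 + 85)) = √(45924 + 5038) = √50962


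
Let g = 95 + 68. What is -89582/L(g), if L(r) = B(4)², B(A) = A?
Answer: -44791/8 ≈ -5598.9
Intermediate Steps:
g = 163
L(r) = 16 (L(r) = 4² = 16)
-89582/L(g) = -89582/16 = -89582*1/16 = -44791/8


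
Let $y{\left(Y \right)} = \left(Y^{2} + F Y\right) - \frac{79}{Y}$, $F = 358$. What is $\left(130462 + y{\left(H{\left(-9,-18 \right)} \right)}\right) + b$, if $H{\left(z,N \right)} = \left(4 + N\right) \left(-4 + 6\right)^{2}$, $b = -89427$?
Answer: $\frac{1350967}{56} \approx 24124.0$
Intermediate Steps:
$H{\left(z,N \right)} = 16 + 4 N$ ($H{\left(z,N \right)} = \left(4 + N\right) 2^{2} = \left(4 + N\right) 4 = 16 + 4 N$)
$y{\left(Y \right)} = Y^{2} - \frac{79}{Y} + 358 Y$ ($y{\left(Y \right)} = \left(Y^{2} + 358 Y\right) - \frac{79}{Y} = Y^{2} - \frac{79}{Y} + 358 Y$)
$\left(130462 + y{\left(H{\left(-9,-18 \right)} \right)}\right) + b = \left(130462 + \frac{-79 + \left(16 + 4 \left(-18\right)\right)^{2} \left(358 + \left(16 + 4 \left(-18\right)\right)\right)}{16 + 4 \left(-18\right)}\right) - 89427 = \left(130462 + \frac{-79 + \left(16 - 72\right)^{2} \left(358 + \left(16 - 72\right)\right)}{16 - 72}\right) - 89427 = \left(130462 + \frac{-79 + \left(-56\right)^{2} \left(358 - 56\right)}{-56}\right) - 89427 = \left(130462 - \frac{-79 + 3136 \cdot 302}{56}\right) - 89427 = \left(130462 - \frac{-79 + 947072}{56}\right) - 89427 = \left(130462 - \frac{946993}{56}\right) - 89427 = \frac{6358879}{56} - 89427 = \frac{1350967}{56}$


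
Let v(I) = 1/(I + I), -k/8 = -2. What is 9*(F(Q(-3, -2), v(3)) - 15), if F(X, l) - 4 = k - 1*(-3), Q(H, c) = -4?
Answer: 72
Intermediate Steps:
k = 16 (k = -8*(-2) = 16)
v(I) = 1/(2*I)
F(X, l) = 23 (F(X, l) = 4 + (16 - 1*(-3)) = 4 + (16 + 3) = 4 + 19 = 23)
9*(F(Q(-3, -2), v(3)) - 15) = 9*(23 - 15) = 9*8 = 72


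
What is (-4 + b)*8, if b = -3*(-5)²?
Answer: -632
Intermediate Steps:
b = -75 (b = -3*25 = -75)
(-4 + b)*8 = (-4 - 75)*8 = -79*8 = -632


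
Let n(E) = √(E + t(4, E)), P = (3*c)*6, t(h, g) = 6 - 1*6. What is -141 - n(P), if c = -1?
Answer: -141 - 3*I*√2 ≈ -141.0 - 4.2426*I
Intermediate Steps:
t(h, g) = 0 (t(h, g) = 6 - 6 = 0)
P = -18 (P = (3*(-1))*6 = -3*6 = -18)
n(E) = √E (n(E) = √(E + 0) = √E)
-141 - n(P) = -141 - √(-18) = -141 - 3*I*√2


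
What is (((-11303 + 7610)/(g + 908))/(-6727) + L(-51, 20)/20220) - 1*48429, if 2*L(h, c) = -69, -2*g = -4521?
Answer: -27829188484760777/574638906520 ≈ -48429.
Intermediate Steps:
g = 4521/2 (g = -½*(-4521) = 4521/2 ≈ 2260.5)
L(h, c) = -69/2 (L(h, c) = (½)*(-69) = -69/2)
(((-11303 + 7610)/(g + 908))/(-6727) + L(-51, 20)/20220) - 1*48429 = (((-11303 + 7610)/(4521/2 + 908))/(-6727) - 69/2/20220) - 1*48429 = (-3693/6337/2*(-1/6727) - 69/2*1/20220) - 48429 = (-3693*2/6337*(-1/6727) - 23/13480) - 48429 = (-7386/6337*(-1/6727) - 23/13480) - 48429 = (7386/42628999 - 23/13480) - 48429 = -880903697/574638906520 - 48429 = -27829188484760777/574638906520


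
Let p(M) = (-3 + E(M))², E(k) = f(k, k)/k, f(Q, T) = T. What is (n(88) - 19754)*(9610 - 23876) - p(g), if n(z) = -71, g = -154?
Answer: 282823446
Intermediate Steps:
E(k) = 1 (E(k) = k/k = 1)
p(M) = 4 (p(M) = (-3 + 1)² = (-2)² = 4)
(n(88) - 19754)*(9610 - 23876) - p(g) = (-71 - 19754)*(9610 - 23876) - 1*4 = -19825*(-14266) - 4 = 282823450 - 4 = 282823446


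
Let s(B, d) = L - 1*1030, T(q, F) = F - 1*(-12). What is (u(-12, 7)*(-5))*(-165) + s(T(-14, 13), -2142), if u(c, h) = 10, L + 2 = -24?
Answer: 7194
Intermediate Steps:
L = -26 (L = -2 - 24 = -26)
T(q, F) = 12 + F (T(q, F) = F + 12 = 12 + F)
s(B, d) = -1056 (s(B, d) = -26 - 1*1030 = -26 - 1030 = -1056)
(u(-12, 7)*(-5))*(-165) + s(T(-14, 13), -2142) = (10*(-5))*(-165) - 1056 = -50*(-165) - 1056 = 8250 - 1056 = 7194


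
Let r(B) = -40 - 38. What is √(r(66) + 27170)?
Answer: 2*√6773 ≈ 164.60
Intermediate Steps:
r(B) = -78
√(r(66) + 27170) = √(-78 + 27170) = √27092 = 2*√6773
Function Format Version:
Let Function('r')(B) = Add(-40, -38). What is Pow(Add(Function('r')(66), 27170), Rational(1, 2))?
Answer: Mul(2, Pow(6773, Rational(1, 2))) ≈ 164.60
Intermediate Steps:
Function('r')(B) = -78
Pow(Add(Function('r')(66), 27170), Rational(1, 2)) = Pow(Add(-78, 27170), Rational(1, 2)) = Pow(27092, Rational(1, 2)) = Mul(2, Pow(6773, Rational(1, 2)))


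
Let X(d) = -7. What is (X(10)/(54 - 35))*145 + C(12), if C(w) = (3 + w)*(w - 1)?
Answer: 2120/19 ≈ 111.58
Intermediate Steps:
C(w) = (-1 + w)*(3 + w) (C(w) = (3 + w)*(-1 + w) = (-1 + w)*(3 + w))
(X(10)/(54 - 35))*145 + C(12) = -7/(54 - 35)*145 + (-3 + 12² + 2*12) = -7/19*145 + (-3 + 144 + 24) = -7*1/19*145 + 165 = -7/19*145 + 165 = -1015/19 + 165 = 2120/19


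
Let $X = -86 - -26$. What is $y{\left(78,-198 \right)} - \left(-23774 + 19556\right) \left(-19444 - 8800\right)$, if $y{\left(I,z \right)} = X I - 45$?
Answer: $-119137917$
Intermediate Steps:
$X = -60$ ($X = -86 + 26 = -60$)
$y{\left(I,z \right)} = -45 - 60 I$ ($y{\left(I,z \right)} = - 60 I - 45 = -45 - 60 I$)
$y{\left(78,-198 \right)} - \left(-23774 + 19556\right) \left(-19444 - 8800\right) = \left(-45 - 4680\right) - \left(-23774 + 19556\right) \left(-19444 - 8800\right) = \left(-45 - 4680\right) - \left(-4218\right) \left(-28244\right) = -4725 - 119133192 = -119137917$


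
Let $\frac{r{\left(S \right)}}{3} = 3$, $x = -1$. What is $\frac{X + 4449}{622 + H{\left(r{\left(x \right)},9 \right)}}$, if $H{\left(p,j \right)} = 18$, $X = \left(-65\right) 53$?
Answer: $\frac{251}{160} \approx 1.5688$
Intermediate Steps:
$r{\left(S \right)} = 9$ ($r{\left(S \right)} = 3 \cdot 3 = 9$)
$X = -3445$
$\frac{X + 4449}{622 + H{\left(r{\left(x \right)},9 \right)}} = \frac{-3445 + 4449}{622 + 18} = \frac{1004}{640} = 1004 \cdot \frac{1}{640} = \frac{251}{160}$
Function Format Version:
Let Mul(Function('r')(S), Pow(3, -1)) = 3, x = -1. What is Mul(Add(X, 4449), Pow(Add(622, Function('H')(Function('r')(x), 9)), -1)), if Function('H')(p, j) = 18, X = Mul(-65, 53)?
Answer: Rational(251, 160) ≈ 1.5688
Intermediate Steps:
Function('r')(S) = 9 (Function('r')(S) = Mul(3, 3) = 9)
X = -3445
Mul(Add(X, 4449), Pow(Add(622, Function('H')(Function('r')(x), 9)), -1)) = Mul(Add(-3445, 4449), Pow(Add(622, 18), -1)) = Mul(1004, Pow(640, -1)) = Mul(1004, Rational(1, 640)) = Rational(251, 160)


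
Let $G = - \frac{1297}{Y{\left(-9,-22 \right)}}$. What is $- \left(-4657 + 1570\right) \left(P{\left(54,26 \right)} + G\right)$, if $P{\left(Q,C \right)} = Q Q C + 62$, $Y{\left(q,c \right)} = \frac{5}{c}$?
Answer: $\frac{1259261388}{5} \approx 2.5185 \cdot 10^{8}$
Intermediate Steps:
$P{\left(Q,C \right)} = 62 + C Q^{2}$ ($P{\left(Q,C \right)} = Q^{2} C + 62 = C Q^{2} + 62 = 62 + C Q^{2}$)
$G = \frac{28534}{5}$ ($G = - \frac{1297}{5 \frac{1}{-22}} = - \frac{1297}{5 \left(- \frac{1}{22}\right)} = - \frac{1297}{- \frac{5}{22}} = \left(-1297\right) \left(- \frac{22}{5}\right) = \frac{28534}{5} \approx 5706.8$)
$- \left(-4657 + 1570\right) \left(P{\left(54,26 \right)} + G\right) = - \left(-4657 + 1570\right) \left(\left(62 + 26 \cdot 54^{2}\right) + \frac{28534}{5}\right) = - \left(-3087\right) \left(\left(62 + 26 \cdot 2916\right) + \frac{28534}{5}\right) = - \left(-3087\right) \left(\left(62 + 75816\right) + \frac{28534}{5}\right) = - \left(-3087\right) \left(75878 + \frac{28534}{5}\right) = - \frac{\left(-3087\right) 407924}{5} = \left(-1\right) \left(- \frac{1259261388}{5}\right) = \frac{1259261388}{5}$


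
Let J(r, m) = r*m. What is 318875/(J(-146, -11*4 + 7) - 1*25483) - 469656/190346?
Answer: -35063871443/1911169013 ≈ -18.347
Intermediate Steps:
J(r, m) = m*r
318875/(J(-146, -11*4 + 7) - 1*25483) - 469656/190346 = 318875/((-11*4 + 7)*(-146) - 1*25483) - 469656/190346 = 318875/((-44 + 7)*(-146) - 25483) - 469656*1/190346 = 318875/(-37*(-146) - 25483) - 234828/95173 = 318875/(5402 - 25483) - 234828/95173 = 318875/(-20081) - 234828/95173 = 318875*(-1/20081) - 234828/95173 = -318875/20081 - 234828/95173 = -35063871443/1911169013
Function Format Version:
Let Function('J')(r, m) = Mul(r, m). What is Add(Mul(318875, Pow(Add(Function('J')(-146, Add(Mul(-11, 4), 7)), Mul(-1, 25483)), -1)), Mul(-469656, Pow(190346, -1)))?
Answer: Rational(-35063871443, 1911169013) ≈ -18.347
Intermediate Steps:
Function('J')(r, m) = Mul(m, r)
Add(Mul(318875, Pow(Add(Function('J')(-146, Add(Mul(-11, 4), 7)), Mul(-1, 25483)), -1)), Mul(-469656, Pow(190346, -1))) = Add(Mul(318875, Pow(Add(Mul(Add(Mul(-11, 4), 7), -146), Mul(-1, 25483)), -1)), Mul(-469656, Pow(190346, -1))) = Add(Mul(318875, Pow(Add(Mul(Add(-44, 7), -146), -25483), -1)), Mul(-469656, Rational(1, 190346))) = Add(Mul(318875, Pow(Add(Mul(-37, -146), -25483), -1)), Rational(-234828, 95173)) = Add(Mul(318875, Pow(Add(5402, -25483), -1)), Rational(-234828, 95173)) = Add(Mul(318875, Pow(-20081, -1)), Rational(-234828, 95173)) = Add(Mul(318875, Rational(-1, 20081)), Rational(-234828, 95173)) = Add(Rational(-318875, 20081), Rational(-234828, 95173)) = Rational(-35063871443, 1911169013)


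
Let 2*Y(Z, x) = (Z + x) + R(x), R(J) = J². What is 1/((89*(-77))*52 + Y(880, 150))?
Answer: -1/344591 ≈ -2.9020e-6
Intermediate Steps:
Y(Z, x) = Z/2 + x/2 + x²/2 (Y(Z, x) = ((Z + x) + x²)/2 = (Z + x + x²)/2 = Z/2 + x/2 + x²/2)
1/((89*(-77))*52 + Y(880, 150)) = 1/((89*(-77))*52 + ((½)*880 + (½)*150 + (½)*150²)) = 1/(-6853*52 + (440 + 75 + (½)*22500)) = 1/(-356356 + (440 + 75 + 11250)) = 1/(-356356 + 11765) = 1/(-344591) = -1/344591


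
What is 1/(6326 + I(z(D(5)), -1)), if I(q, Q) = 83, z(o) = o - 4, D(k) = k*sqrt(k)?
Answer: 1/6409 ≈ 0.00015603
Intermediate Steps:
D(k) = k**(3/2)
z(o) = -4 + o
1/(6326 + I(z(D(5)), -1)) = 1/(6326 + 83) = 1/6409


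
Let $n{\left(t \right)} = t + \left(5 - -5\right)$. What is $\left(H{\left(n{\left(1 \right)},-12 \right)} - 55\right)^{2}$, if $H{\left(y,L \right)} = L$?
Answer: $4489$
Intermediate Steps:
$n{\left(t \right)} = 10 + t$ ($n{\left(t \right)} = t + \left(5 + 5\right) = t + 10 = 10 + t$)
$\left(H{\left(n{\left(1 \right)},-12 \right)} - 55\right)^{2} = \left(-12 - 55\right)^{2} = \left(-67\right)^{2} = 4489$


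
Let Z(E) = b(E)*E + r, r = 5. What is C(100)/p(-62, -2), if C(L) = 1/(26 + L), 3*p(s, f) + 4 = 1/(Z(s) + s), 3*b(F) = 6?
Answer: -181/30450 ≈ -0.0059442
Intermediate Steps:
b(F) = 2 (b(F) = (1/3)*6 = 2)
Z(E) = 5 + 2*E (Z(E) = 2*E + 5 = 5 + 2*E)
p(s, f) = -4/3 + 1/(3*(5 + 3*s)) (p(s, f) = -4/3 + 1/(3*((5 + 2*s) + s)) = -4/3 + 1/(3*(5 + 3*s)))
C(100)/p(-62, -2) = 1/((26 + 100)*(((-19 - 12*(-62))/(3*(5 + 3*(-62)))))) = 1/(126*(((-19 + 744)/(3*(5 - 186))))) = 1/(126*(((1/3)*725/(-181)))) = 1/(126*(((1/3)*(-1/181)*725))) = 1/(126*(-725/543)) = (1/126)*(-543/725) = -181/30450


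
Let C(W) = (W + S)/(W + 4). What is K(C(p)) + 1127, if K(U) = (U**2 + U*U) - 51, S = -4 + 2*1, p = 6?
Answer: 26908/25 ≈ 1076.3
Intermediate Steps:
S = -2 (S = -4 + 2 = -2)
C(W) = (-2 + W)/(4 + W) (C(W) = (W - 2)/(W + 4) = (-2 + W)/(4 + W))
K(U) = -51 + 2*U**2 (K(U) = (U**2 + U**2) - 51 = 2*U**2 - 51 = -51 + 2*U**2)
K(C(p)) + 1127 = (-51 + 2*((-2 + 6)/(4 + 6))**2) + 1127 = (-51 + 2*(4/10)**2) + 1127 = (-51 + 2*((1/10)*4)**2) + 1127 = (-51 + 2*(2/5)**2) + 1127 = (-51 + 2*(4/25)) + 1127 = (-51 + 8/25) + 1127 = -1267/25 + 1127 = 26908/25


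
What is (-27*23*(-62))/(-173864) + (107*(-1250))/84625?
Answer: -106050167/58852964 ≈ -1.8020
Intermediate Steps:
(-27*23*(-62))/(-173864) + (107*(-1250))/84625 = -621*(-62)*(-1/173864) - 133750*1/84625 = 38502*(-1/173864) - 1070/677 = -19251/86932 - 1070/677 = -106050167/58852964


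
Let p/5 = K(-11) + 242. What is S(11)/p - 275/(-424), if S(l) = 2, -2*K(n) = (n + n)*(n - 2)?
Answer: 136973/209880 ≈ 0.65263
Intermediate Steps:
K(n) = -n*(-2 + n) (K(n) = -(n + n)*(n - 2)/2 = -2*n*(-2 + n)/2 = -n*(-2 + n))
p = 495 (p = 5*(-11*(2 - 1*(-11)) + 242) = 5*(-11*(2 + 11) + 242) = 5*(-11*13 + 242) = 5*(-143 + 242) = 5*99 = 495)
S(11)/p - 275/(-424) = 2/495 - 275/(-424) = 2*(1/495) - 275*(-1/424) = 2/495 + 275/424 = 136973/209880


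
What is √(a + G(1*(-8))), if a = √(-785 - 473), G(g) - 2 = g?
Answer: √(-6 + I*√1258) ≈ 3.8712 + 4.5811*I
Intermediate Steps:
G(g) = 2 + g
a = I*√1258 (a = √(-1258) = I*√1258 ≈ 35.468*I)
√(a + G(1*(-8))) = √(I*√1258 + (2 + 1*(-8))) = √(I*√1258 + (2 - 8)) = √(I*√1258 - 6) = √(-6 + I*√1258)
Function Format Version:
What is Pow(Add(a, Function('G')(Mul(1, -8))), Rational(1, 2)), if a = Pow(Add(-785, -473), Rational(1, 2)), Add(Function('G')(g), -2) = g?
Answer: Pow(Add(-6, Mul(I, Pow(1258, Rational(1, 2)))), Rational(1, 2)) ≈ Add(3.8712, Mul(4.5811, I))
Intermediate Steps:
Function('G')(g) = Add(2, g)
a = Mul(I, Pow(1258, Rational(1, 2))) (a = Pow(-1258, Rational(1, 2)) = Mul(I, Pow(1258, Rational(1, 2))) ≈ Mul(35.468, I))
Pow(Add(a, Function('G')(Mul(1, -8))), Rational(1, 2)) = Pow(Add(Mul(I, Pow(1258, Rational(1, 2))), Add(2, Mul(1, -8))), Rational(1, 2)) = Pow(Add(Mul(I, Pow(1258, Rational(1, 2))), Add(2, -8)), Rational(1, 2)) = Pow(Add(Mul(I, Pow(1258, Rational(1, 2))), -6), Rational(1, 2)) = Pow(Add(-6, Mul(I, Pow(1258, Rational(1, 2)))), Rational(1, 2))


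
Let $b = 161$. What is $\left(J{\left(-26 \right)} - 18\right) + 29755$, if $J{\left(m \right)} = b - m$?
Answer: $29924$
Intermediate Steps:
$J{\left(m \right)} = 161 - m$
$\left(J{\left(-26 \right)} - 18\right) + 29755 = \left(\left(161 - -26\right) - 18\right) + 29755 = \left(\left(161 + 26\right) - 18\right) + 29755 = \left(187 - 18\right) + 29755 = 169 + 29755 = 29924$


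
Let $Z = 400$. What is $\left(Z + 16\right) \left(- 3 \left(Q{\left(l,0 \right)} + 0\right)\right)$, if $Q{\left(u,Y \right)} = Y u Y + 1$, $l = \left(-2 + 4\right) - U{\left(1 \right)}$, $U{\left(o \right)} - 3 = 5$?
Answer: $-1248$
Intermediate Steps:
$U{\left(o \right)} = 8$ ($U{\left(o \right)} = 3 + 5 = 8$)
$l = -6$ ($l = \left(-2 + 4\right) - 8 = 2 - 8 = -6$)
$Q{\left(u,Y \right)} = 1 + u Y^{2}$ ($Q{\left(u,Y \right)} = u Y^{2} + 1 = 1 + u Y^{2}$)
$\left(Z + 16\right) \left(- 3 \left(Q{\left(l,0 \right)} + 0\right)\right) = \left(400 + 16\right) \left(- 3 \left(\left(1 - 6 \cdot 0^{2}\right) + 0\right)\right) = 416 \left(- 3 \left(\left(1 - 0\right) + 0\right)\right) = 416 \left(- 3 \left(\left(1 + 0\right) + 0\right)\right) = 416 \left(- 3 \left(1 + 0\right)\right) = 416 \left(\left(-3\right) 1\right) = 416 \left(-3\right) = -1248$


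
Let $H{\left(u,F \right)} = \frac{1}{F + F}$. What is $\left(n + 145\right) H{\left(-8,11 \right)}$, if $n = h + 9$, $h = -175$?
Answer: $- \frac{21}{22} \approx -0.95455$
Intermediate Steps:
$n = -166$ ($n = -175 + 9 = -166$)
$H{\left(u,F \right)} = \frac{1}{2 F}$
$\left(n + 145\right) H{\left(-8,11 \right)} = \left(-166 + 145\right) \frac{1}{2 \cdot 11} = - 21 \cdot \frac{1}{2} \cdot \frac{1}{11} = \left(-21\right) \frac{1}{22} = - \frac{21}{22}$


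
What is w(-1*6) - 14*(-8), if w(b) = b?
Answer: 106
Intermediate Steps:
w(-1*6) - 14*(-8) = -1*6 - 14*(-8) = -6 + 112 = 106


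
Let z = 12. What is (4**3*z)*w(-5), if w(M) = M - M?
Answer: 0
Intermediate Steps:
w(M) = 0
(4**3*z)*w(-5) = (4**3*12)*0 = (64*12)*0 = 768*0 = 0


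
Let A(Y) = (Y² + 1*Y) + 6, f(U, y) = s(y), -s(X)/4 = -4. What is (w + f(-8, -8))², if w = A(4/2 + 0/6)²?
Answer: 25600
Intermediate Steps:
s(X) = 16 (s(X) = -4*(-4) = 16)
f(U, y) = 16
A(Y) = 6 + Y + Y² (A(Y) = (Y² + Y) + 6 = (Y + Y²) + 6 = 6 + Y + Y²)
w = 144 (w = (6 + (4/2 + 0/6) + (4/2 + 0/6)²)² = (6 + (4*(½) + 0*(⅙)) + (4*(½) + 0*(⅙))²)² = (6 + (2 + 0) + (2 + 0)²)² = (6 + 2 + 2²)² = (6 + 2 + 4)² = 12² = 144)
(w + f(-8, -8))² = (144 + 16)² = 160² = 25600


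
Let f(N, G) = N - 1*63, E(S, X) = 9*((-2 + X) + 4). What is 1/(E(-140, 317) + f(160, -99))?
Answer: 1/2968 ≈ 0.00033693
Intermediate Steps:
E(S, X) = 18 + 9*X (E(S, X) = 9*(2 + X) = 18 + 9*X)
f(N, G) = -63 + N (f(N, G) = N - 63 = -63 + N)
1/(E(-140, 317) + f(160, -99)) = 1/((18 + 9*317) + (-63 + 160)) = 1/((18 + 2853) + 97) = 1/(2871 + 97) = 1/2968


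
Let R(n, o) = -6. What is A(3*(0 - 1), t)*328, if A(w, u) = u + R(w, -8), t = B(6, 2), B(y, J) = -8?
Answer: -4592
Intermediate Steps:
t = -8
A(w, u) = -6 + u (A(w, u) = u - 6 = -6 + u)
A(3*(0 - 1), t)*328 = (-6 - 8)*328 = -14*328 = -4592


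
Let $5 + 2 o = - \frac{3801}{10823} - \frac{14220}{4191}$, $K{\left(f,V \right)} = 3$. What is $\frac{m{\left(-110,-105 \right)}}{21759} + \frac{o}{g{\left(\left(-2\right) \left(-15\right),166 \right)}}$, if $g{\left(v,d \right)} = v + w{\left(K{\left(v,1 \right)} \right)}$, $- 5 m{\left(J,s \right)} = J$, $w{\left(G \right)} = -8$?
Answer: $- \frac{715528588360}{3618892495119} \approx -0.19772$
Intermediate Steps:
$m{\left(J,s \right)} = - \frac{J}{5}$
$g{\left(v,d \right)} = -8 + v$ ($g{\left(v,d \right)} = v - 8 = -8 + v$)
$o = - \frac{66104836}{15119731}$ ($o = - \frac{5}{2} + \frac{- \frac{3801}{10823} - \frac{14220}{4191}}{2} = - \frac{5}{2} + \frac{\left(-3801\right) \frac{1}{10823} - \frac{4740}{1397}}{2} = - \frac{5}{2} + \frac{- \frac{3801}{10823} - \frac{4740}{1397}}{2} = - \frac{5}{2} + \frac{1}{2} \left(- \frac{56611017}{15119731}\right) = - \frac{5}{2} - \frac{56611017}{30239462} = - \frac{66104836}{15119731} \approx -4.3721$)
$\frac{m{\left(-110,-105 \right)}}{21759} + \frac{o}{g{\left(\left(-2\right) \left(-15\right),166 \right)}} = \frac{\left(- \frac{1}{5}\right) \left(-110\right)}{21759} - \frac{66104836}{15119731 \left(-8 - -30\right)} = 22 \cdot \frac{1}{21759} - \frac{66104836}{15119731 \left(-8 + 30\right)} = \frac{22}{21759} - \frac{66104836}{15119731 \cdot 22} = \frac{22}{21759} - \frac{33052418}{166317041} = - \frac{715528588360}{3618892495119}$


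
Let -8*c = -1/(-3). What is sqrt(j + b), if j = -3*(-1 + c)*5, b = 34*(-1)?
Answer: 7*I*sqrt(6)/4 ≈ 4.2866*I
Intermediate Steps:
b = -34
c = -1/24 (c = -(-1)/(8*(-3)) = -(-1)*(-1)/(8*3) = -1/8*1/3 = -1/24 ≈ -0.041667)
j = 125/8 (j = -3*(-1 - 1/24)*5 = -3*(-25/24)*5 = (25/8)*5 = 125/8 ≈ 15.625)
sqrt(j + b) = sqrt(125/8 - 34) = sqrt(-147/8) = 7*I*sqrt(6)/4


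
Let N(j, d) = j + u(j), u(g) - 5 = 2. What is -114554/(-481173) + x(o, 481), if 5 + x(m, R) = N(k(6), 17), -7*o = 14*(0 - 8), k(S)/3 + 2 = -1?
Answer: -295787/43743 ≈ -6.7619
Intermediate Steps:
k(S) = -9 (k(S) = -6 + 3*(-1) = -6 - 3 = -9)
o = 16 (o = -2*(0 - 8) = -2*(-8) = -1/7*(-112) = 16)
u(g) = 7 (u(g) = 5 + 2 = 7)
N(j, d) = 7 + j (N(j, d) = j + 7 = 7 + j)
x(m, R) = -7 (x(m, R) = -5 + (7 - 9) = -5 - 2 = -7)
-114554/(-481173) + x(o, 481) = -114554/(-481173) - 7 = -114554*(-1/481173) - 7 = 10414/43743 - 7 = -295787/43743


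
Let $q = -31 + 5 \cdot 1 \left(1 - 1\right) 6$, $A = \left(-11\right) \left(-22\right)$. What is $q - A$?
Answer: $-273$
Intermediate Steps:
$A = 242$
$q = -31$ ($q = -31 + 5 \cdot 0 \cdot 6 = -31 + 5 \cdot 0 = -31 + 0 = -31$)
$q - A = -31 - 242 = -273$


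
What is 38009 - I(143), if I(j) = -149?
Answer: 38158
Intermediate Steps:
38009 - I(143) = 38009 - 1*(-149) = 38009 + 149 = 38158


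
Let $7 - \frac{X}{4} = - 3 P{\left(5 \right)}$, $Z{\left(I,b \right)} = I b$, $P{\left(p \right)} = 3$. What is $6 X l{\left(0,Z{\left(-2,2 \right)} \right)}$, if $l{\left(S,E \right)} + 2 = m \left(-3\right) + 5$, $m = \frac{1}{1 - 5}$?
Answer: $1440$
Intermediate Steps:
$m = - \frac{1}{4}$ ($m = \frac{1}{-4} = - \frac{1}{4} \approx -0.25$)
$l{\left(S,E \right)} = \frac{15}{4}$ ($l{\left(S,E \right)} = -2 + \left(\left(- \frac{1}{4}\right) \left(-3\right) + 5\right) = -2 + \left(\frac{3}{4} + 5\right) = -2 + \frac{23}{4} = \frac{15}{4}$)
$X = 64$ ($X = 28 - 4 \left(\left(-3\right) 3\right) = 28 - -36 = 28 + 36 = 64$)
$6 X l{\left(0,Z{\left(-2,2 \right)} \right)} = 6 \cdot 64 \cdot \frac{15}{4} = 384 \cdot \frac{15}{4} = 1440$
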